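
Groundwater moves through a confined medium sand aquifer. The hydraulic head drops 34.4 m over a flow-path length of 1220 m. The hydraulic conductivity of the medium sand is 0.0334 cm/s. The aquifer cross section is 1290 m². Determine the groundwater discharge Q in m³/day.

Convert K: 0.0334 cm/s × 864 = 28.86 m/day.
Hydraulic gradient i = Δh / L = 34.4 / 1220 = 0.02820.
Darcy's law: Q = K · A · i = 28.86 × 1290 × 0.02820 = 1050 m³/day.

1050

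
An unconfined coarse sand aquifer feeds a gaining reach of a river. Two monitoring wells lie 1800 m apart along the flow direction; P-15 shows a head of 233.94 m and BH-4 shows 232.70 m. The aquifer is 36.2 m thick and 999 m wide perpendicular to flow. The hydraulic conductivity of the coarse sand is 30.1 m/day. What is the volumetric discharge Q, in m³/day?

Cross-sectional area A = 999 × 36.2 = 36164 m².
Hydraulic gradient i = (233.94 − 232.70) / 1800 = 1.24 / 1800 = 0.0006889.
Darcy's law: Q = K · A · i = 30.10 × 36164 × 0.0006889 = 749.9 m³/day.

750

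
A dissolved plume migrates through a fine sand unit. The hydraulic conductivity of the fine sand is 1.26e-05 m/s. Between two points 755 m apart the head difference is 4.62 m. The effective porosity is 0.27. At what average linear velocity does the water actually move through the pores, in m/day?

Convert K: 1.26e-05 m/s × 86400 = 1.089 m/day.
Hydraulic gradient i = Δh / L = 4.62 / 755 = 0.006119.
Darcy flux q = K · i = 1.089 × 0.006119 = 0.006662 m/day.
Seepage velocity v = q / n_e = 0.006662 / 0.27 = 0.02467 m/day.

0.0247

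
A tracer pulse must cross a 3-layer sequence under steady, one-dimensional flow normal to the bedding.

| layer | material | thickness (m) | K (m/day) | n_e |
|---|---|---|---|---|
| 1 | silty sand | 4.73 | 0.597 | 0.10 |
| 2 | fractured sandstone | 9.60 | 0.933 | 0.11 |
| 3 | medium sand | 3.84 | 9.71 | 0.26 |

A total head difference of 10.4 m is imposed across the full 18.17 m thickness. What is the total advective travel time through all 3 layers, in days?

4.52

With flow normal to the layers, continuity requires the same specific discharge q through every layer.
Σ(b_i/K_i) = 4.73/0.597 + 9.60/0.933 + 3.84/9.71 = 18.61 d.
q = Δh / Σ(b_i/K_i) = 10.4 / 18.61 = 0.5589 m/day.
In each layer the seepage velocity is v_i = q/n_i, so the layer transit time is t_i = b_i·n_i / q:
  layer 1 (silty sand): t_1 = 4.73 × 0.10 / 0.5589 = 0.8463 d
  layer 2 (fractured sandstone): t_2 = 9.60 × 0.11 / 0.5589 = 1.889 d
  layer 3 (medium sand): t_3 = 3.84 × 0.26 / 0.5589 = 1.786 d
Total t = Σ t_i = 4.522 days.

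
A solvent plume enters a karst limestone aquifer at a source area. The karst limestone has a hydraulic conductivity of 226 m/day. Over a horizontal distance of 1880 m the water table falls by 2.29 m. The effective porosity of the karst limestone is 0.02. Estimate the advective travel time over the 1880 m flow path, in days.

137

Hydraulic gradient i = Δh / L = 2.29 / 1880 = 0.001218.
Darcy flux q = K · i = 226.0 × 0.001218 = 0.2753 m/day.
Seepage velocity v = q / n_e = 0.2753 / 0.02 = 13.76 m/day.
Travel time t = L / v = 1880 / 13.76 = 136.6 days.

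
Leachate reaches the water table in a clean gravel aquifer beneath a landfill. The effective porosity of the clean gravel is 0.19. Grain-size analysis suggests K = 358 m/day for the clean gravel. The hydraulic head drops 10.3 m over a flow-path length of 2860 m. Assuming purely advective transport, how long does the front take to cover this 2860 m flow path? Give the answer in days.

421

Hydraulic gradient i = Δh / L = 10.3 / 2860 = 0.003601.
Darcy flux q = K · i = 358.0 × 0.003601 = 1.289 m/day.
Seepage velocity v = q / n_e = 1.289 / 0.19 = 6.786 m/day.
Travel time t = L / v = 2860 / 6.786 = 421.5 days.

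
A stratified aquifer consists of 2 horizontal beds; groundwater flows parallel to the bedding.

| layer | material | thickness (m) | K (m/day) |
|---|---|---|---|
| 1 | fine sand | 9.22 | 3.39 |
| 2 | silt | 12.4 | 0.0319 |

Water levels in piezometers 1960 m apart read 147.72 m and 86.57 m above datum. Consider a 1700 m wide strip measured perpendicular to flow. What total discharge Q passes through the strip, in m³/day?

Flow is parallel to layering, so each bed carries its own Darcy discharge and the transmissivities add.
Σ(K_i·b_i) = 3.39×9.22 + 0.0319×12.4 = 31.65 m²/day.
Hydraulic gradient i = (147.72 − 86.57) / 1960 = 61.15 / 1960 = 0.03120.
Q = Σ(K_i·b_i) · W · i = 31.65 × 1700 × 0.03120 = 1679 m³/day.

1680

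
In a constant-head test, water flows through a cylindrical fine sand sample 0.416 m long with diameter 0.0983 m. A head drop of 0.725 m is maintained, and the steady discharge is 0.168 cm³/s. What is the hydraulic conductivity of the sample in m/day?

1.10

Cross-sectional area A = π·(d/2)² = π × (0.0983/2)² = 0.007589 m².
Convert discharge: 0.168 cm³/s = 1.680e-07 m³/s.
Darcy's law rearranged: K = Q·L / (A·Δh) = 1.680e-07 × 0.416 / (0.007589 × 0.725) = 1.270e-05 m/s = 1.097 m/day.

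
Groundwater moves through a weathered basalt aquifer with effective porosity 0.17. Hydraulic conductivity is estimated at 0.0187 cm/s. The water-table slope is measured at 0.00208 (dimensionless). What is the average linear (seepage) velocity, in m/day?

0.198

Convert K: 0.0187 cm/s × 864 = 16.16 m/day.
Hydraulic gradient i = 0.00208.
Darcy flux q = K · i = 16.16 × 0.002080 = 0.03361 m/day.
Seepage velocity v = q / n_e = 0.03361 / 0.17 = 0.1977 m/day.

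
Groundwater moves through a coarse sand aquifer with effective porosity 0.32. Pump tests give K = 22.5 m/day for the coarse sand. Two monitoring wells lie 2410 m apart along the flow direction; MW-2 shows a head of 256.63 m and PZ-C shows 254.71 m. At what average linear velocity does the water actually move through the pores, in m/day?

Hydraulic gradient i = (256.63 − 254.71) / 2410 = 1.92 / 2410 = 0.0007967.
Darcy flux q = K · i = 22.50 × 0.0007967 = 0.01793 m/day.
Seepage velocity v = q / n_e = 0.01793 / 0.32 = 0.05602 m/day.

0.0560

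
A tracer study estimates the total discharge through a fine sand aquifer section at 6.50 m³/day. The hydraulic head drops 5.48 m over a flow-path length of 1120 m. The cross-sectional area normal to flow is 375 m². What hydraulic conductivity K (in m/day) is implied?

3.54

Hydraulic gradient i = Δh / L = 5.48 / 1120 = 0.004893.
From Q = K·A·i, K = Q / (A·i) = 6.50 / (375.0 × 0.004893) = 3.543 m/day.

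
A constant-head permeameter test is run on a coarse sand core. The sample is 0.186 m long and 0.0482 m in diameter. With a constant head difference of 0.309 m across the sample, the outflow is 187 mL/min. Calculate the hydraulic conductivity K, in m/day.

88.8

Cross-sectional area A = π·(d/2)² = π × (0.0482/2)² = 0.001825 m².
Convert discharge: 187 mL/min = 3.117e-06 m³/s.
Darcy's law rearranged: K = Q·L / (A·Δh) = 3.117e-06 × 0.186 / (0.001825 × 0.309) = 0.001028 m/s = 88.83 m/day.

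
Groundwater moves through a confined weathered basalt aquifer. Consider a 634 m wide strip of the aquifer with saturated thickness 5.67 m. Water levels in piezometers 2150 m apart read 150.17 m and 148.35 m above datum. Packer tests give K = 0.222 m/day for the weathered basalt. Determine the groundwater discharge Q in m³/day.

0.676

Cross-sectional area A = 634 × 5.67 = 3595 m².
Hydraulic gradient i = (150.17 − 148.35) / 2150 = 1.82 / 2150 = 0.0008465.
Darcy's law: Q = K · A · i = 0.2220 × 3595 × 0.0008465 = 0.6756 m³/day.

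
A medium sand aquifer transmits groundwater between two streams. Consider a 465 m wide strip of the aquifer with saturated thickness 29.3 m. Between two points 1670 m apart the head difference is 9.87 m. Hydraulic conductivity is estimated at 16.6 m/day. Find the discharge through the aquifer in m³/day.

Cross-sectional area A = 465 × 29.3 = 13624 m².
Hydraulic gradient i = Δh / L = 9.87 / 1670 = 0.005910.
Darcy's law: Q = K · A · i = 16.60 × 13624 × 0.005910 = 1337 m³/day.

1340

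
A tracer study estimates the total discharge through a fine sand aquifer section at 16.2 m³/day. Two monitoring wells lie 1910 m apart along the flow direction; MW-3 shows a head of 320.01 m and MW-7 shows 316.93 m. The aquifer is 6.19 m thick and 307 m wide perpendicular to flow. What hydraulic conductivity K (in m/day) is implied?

Cross-sectional area A = 307 × 6.19 = 1900 m².
Hydraulic gradient i = (320.01 − 316.93) / 1910 = 3.08 / 1910 = 0.001613.
From Q = K·A·i, K = Q / (A·i) = 16.2 / (1900 × 0.001613) = 5.287 m/day.

5.29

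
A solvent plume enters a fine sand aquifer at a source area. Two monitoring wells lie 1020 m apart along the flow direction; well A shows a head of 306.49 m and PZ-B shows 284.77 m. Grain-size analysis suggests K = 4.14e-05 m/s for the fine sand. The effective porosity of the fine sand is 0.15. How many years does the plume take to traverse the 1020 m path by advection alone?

Convert K: 4.14e-05 m/s × 86400 = 3.577 m/day.
Hydraulic gradient i = (306.49 − 284.77) / 1020 = 21.72 / 1020 = 0.02129.
Darcy flux q = K · i = 3.577 × 0.02129 = 0.07617 m/day.
Seepage velocity v = q / n_e = 0.07617 / 0.15 = 0.5078 m/day.
Travel time t = L / v = 1020 / 0.5078 = 2009 days = 5.500 years.

5.50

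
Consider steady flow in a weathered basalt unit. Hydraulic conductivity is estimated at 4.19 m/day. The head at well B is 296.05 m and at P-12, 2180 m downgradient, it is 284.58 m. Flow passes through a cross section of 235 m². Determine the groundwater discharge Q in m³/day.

5.18

Hydraulic gradient i = (296.05 − 284.58) / 2180 = 11.47 / 2180 = 0.005261.
Darcy's law: Q = K · A · i = 4.190 × 235.0 × 0.005261 = 5.181 m³/day.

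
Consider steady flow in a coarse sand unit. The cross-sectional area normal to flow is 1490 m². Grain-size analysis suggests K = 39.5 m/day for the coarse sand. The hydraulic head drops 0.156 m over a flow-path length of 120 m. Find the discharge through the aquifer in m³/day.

Hydraulic gradient i = Δh / L = 0.156 / 120 = 0.001300.
Darcy's law: Q = K · A · i = 39.50 × 1490 × 0.001300 = 76.51 m³/day.

76.5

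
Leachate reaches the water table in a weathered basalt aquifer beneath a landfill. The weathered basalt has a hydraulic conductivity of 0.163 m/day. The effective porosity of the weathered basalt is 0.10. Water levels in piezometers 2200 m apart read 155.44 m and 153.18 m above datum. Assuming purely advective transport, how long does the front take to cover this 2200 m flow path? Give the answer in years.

3600

Hydraulic gradient i = (155.44 − 153.18) / 2200 = 2.26 / 2200 = 0.001027.
Darcy flux q = K · i = 0.1630 × 0.001027 = 0.0001674 m/day.
Seepage velocity v = q / n_e = 0.0001674 / 0.10 = 0.001674 m/day.
Travel time t = L / v = 2200 / 0.001674 = 1.314e+06 days = 3597 years.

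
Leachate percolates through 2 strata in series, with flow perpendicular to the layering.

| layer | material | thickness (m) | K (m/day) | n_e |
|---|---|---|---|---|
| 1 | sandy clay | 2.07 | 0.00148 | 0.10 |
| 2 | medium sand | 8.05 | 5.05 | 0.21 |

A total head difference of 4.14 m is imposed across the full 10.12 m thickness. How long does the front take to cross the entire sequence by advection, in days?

642

With flow normal to the layers, continuity requires the same specific discharge q through every layer.
Σ(b_i/K_i) = 2.07/0.00148 + 8.05/5.05 = 1400 d.
q = Δh / Σ(b_i/K_i) = 4.14 / 1400 = 0.002957 m/day.
In each layer the seepage velocity is v_i = q/n_i, so the layer transit time is t_i = b_i·n_i / q:
  layer 1 (sandy clay): t_1 = 2.07 × 0.10 / 0.002957 = 70.01 d
  layer 2 (medium sand): t_2 = 8.05 × 0.21 / 0.002957 = 571.8 d
Total t = Σ t_i = 641.8 days.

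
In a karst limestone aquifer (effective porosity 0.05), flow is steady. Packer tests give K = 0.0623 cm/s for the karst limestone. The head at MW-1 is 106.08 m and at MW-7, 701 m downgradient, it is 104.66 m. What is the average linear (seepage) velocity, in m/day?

2.18

Convert K: 0.0623 cm/s × 864 = 53.83 m/day.
Hydraulic gradient i = (106.08 − 104.66) / 701 = 1.42 / 701 = 0.002026.
Darcy flux q = K · i = 53.83 × 0.002026 = 0.1090 m/day.
Seepage velocity v = q / n_e = 0.1090 / 0.05 = 2.181 m/day.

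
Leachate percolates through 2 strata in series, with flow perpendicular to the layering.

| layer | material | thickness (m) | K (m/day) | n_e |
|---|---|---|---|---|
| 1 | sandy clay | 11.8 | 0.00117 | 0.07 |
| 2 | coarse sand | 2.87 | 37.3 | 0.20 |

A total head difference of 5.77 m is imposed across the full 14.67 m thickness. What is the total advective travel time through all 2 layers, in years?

6.70

With flow normal to the layers, continuity requires the same specific discharge q through every layer.
Σ(b_i/K_i) = 11.8/0.00117 + 2.87/37.3 = 10086 d.
q = Δh / Σ(b_i/K_i) = 5.77 / 10086 = 0.0005721 m/day.
In each layer the seepage velocity is v_i = q/n_i, so the layer transit time is t_i = b_i·n_i / q:
  layer 1 (sandy clay): t_1 = 11.8 × 0.07 / 0.0005721 = 1444 d
  layer 2 (coarse sand): t_2 = 2.87 × 0.20 / 0.0005721 = 1003 d
Total t = Σ t_i = 2447 days = 6.700 years.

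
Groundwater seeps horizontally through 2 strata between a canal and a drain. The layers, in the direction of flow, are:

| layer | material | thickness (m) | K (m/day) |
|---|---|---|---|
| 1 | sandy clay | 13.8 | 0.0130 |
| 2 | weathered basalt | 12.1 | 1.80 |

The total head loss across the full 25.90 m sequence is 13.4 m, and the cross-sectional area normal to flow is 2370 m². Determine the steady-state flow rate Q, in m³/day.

29.7

Flow is perpendicular to layering, so the layers act in series and the equivalent K is the thickness-weighted harmonic mean.
Total thickness L = 13.8 + 12.1 = 25.90 m.
Σ(b_i/K_i) = 13.8/0.0130 + 12.1/1.80 = 1068 d.
K_eq = L / Σ(b_i/K_i) = 25.90 / 1068 = 0.02425 m/day.
Q = K_eq · A · (Δh/L) = 0.02425 × 2370 × (13.4/25.90) = 29.73 m³/day.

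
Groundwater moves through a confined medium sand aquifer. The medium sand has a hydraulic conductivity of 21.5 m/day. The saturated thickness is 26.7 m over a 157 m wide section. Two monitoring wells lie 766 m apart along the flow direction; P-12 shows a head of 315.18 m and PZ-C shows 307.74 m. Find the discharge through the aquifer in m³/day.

875

Cross-sectional area A = 157 × 26.7 = 4192 m².
Hydraulic gradient i = (315.18 − 307.74) / 766 = 7.44 / 766 = 0.009713.
Darcy's law: Q = K · A · i = 21.50 × 4192 × 0.009713 = 875.4 m³/day.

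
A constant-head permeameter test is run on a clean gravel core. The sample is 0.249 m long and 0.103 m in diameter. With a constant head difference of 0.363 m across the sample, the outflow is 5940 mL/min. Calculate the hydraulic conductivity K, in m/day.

Cross-sectional area A = π·(d/2)² = π × (0.103/2)² = 0.008332 m².
Convert discharge: 5940 mL/min = 9.900e-05 m³/s.
Darcy's law rearranged: K = Q·L / (A·Δh) = 9.900e-05 × 0.249 / (0.008332 × 0.363) = 0.008150 m/s = 704.2 m/day.

704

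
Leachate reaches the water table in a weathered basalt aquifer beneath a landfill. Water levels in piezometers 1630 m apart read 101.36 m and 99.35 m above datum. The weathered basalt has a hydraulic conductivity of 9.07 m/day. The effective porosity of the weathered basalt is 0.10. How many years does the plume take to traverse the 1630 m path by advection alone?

Hydraulic gradient i = (101.36 − 99.35) / 1630 = 2.01 / 1630 = 0.001233.
Darcy flux q = K · i = 9.070 × 0.001233 = 0.01118 m/day.
Seepage velocity v = q / n_e = 0.01118 / 0.10 = 0.1118 m/day.
Travel time t = L / v = 1630 / 0.1118 = 14574 days = 39.90 years.

39.9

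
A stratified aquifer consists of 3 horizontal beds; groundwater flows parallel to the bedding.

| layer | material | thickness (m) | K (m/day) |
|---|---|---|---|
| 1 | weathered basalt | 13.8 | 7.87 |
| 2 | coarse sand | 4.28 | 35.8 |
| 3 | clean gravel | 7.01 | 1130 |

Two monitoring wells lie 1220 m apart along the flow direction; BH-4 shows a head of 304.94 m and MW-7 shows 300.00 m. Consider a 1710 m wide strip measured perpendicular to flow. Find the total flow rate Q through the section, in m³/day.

Flow is parallel to layering, so each bed carries its own Darcy discharge and the transmissivities add.
Σ(K_i·b_i) = 7.87×13.8 + 35.8×4.28 + 1130×7.01 = 8183 m²/day.
Hydraulic gradient i = (304.94 − 300.00) / 1220 = 4.94 / 1220 = 0.004049.
Q = Σ(K_i·b_i) · W · i = 8183 × 1710 × 0.004049 = 56661 m³/day.

56700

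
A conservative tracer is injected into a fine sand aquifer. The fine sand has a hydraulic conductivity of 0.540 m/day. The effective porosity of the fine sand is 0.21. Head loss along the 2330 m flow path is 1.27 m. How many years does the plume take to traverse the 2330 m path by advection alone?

Hydraulic gradient i = Δh / L = 1.27 / 2330 = 0.0005451.
Darcy flux q = K · i = 0.5400 × 0.0005451 = 0.0002943 m/day.
Seepage velocity v = q / n_e = 0.0002943 / 0.21 = 0.001402 m/day.
Travel time t = L / v = 2330 / 0.001402 = 1.662e+06 days = 4551 years.

4550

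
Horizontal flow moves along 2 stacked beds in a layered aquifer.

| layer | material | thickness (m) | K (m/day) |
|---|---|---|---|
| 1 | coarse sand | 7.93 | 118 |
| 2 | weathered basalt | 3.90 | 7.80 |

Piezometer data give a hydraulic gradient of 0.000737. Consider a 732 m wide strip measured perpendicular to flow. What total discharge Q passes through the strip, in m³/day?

521

Flow is parallel to layering, so each bed carries its own Darcy discharge and the transmissivities add.
Σ(K_i·b_i) = 118×7.93 + 7.80×3.90 = 966.2 m²/day.
Hydraulic gradient i = 0.000737.
Q = Σ(K_i·b_i) · W · i = 966.2 × 732 × 0.0007370 = 521.2 m³/day.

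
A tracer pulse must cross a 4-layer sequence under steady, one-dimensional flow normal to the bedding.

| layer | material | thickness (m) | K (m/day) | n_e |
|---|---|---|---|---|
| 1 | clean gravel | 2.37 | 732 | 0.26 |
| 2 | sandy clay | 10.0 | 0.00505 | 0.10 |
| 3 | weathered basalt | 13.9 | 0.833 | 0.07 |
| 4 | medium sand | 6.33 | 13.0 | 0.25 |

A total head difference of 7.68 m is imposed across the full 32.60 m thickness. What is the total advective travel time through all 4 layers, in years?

With flow normal to the layers, continuity requires the same specific discharge q through every layer.
Σ(b_i/K_i) = 2.37/732 + 10.0/0.00505 + 13.9/0.833 + 6.33/13.0 = 1997 d.
q = Δh / Σ(b_i/K_i) = 7.68 / 1997 = 0.003845 m/day.
In each layer the seepage velocity is v_i = q/n_i, so the layer transit time is t_i = b_i·n_i / q:
  layer 1 (clean gravel): t_1 = 2.37 × 0.26 / 0.003845 = 160.3 d
  layer 2 (sandy clay): t_2 = 10.0 × 0.10 / 0.003845 = 260.1 d
  layer 3 (weathered basalt): t_3 = 13.9 × 0.07 / 0.003845 = 253.1 d
  layer 4 (medium sand): t_4 = 6.33 × 0.25 / 0.003845 = 411.6 d
Total t = Σ t_i = 1085 days = 2.970 years.

2.97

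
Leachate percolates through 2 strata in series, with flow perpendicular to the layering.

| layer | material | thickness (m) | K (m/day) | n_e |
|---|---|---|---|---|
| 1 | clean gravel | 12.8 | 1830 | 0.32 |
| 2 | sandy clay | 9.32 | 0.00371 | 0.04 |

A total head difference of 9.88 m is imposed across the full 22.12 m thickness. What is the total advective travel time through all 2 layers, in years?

3.11

With flow normal to the layers, continuity requires the same specific discharge q through every layer.
Σ(b_i/K_i) = 12.8/1830 + 9.32/0.00371 = 2512 d.
q = Δh / Σ(b_i/K_i) = 9.88 / 2512 = 0.003933 m/day.
In each layer the seepage velocity is v_i = q/n_i, so the layer transit time is t_i = b_i·n_i / q:
  layer 1 (clean gravel): t_1 = 12.8 × 0.32 / 0.003933 = 1041 d
  layer 2 (sandy clay): t_2 = 9.32 × 0.04 / 0.003933 = 94.79 d
Total t = Σ t_i = 1136 days = 3.111 years.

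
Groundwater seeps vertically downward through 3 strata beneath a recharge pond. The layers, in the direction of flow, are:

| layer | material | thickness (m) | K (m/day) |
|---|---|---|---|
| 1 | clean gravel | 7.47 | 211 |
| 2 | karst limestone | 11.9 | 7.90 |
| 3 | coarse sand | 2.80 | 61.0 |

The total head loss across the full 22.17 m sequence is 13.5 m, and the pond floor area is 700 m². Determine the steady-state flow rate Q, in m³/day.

Flow is perpendicular to layering, so the layers act in series and the equivalent K is the thickness-weighted harmonic mean.
Total thickness L = 7.47 + 11.9 + 2.80 = 22.17 m.
Σ(b_i/K_i) = 7.47/211 + 11.9/7.90 + 2.80/61.0 = 1.588 d.
K_eq = L / Σ(b_i/K_i) = 22.17 / 1.588 = 13.96 m/day.
Q = K_eq · A · (Δh/L) = 13.96 × 700 × (13.5/22.17) = 5952 m³/day.

5950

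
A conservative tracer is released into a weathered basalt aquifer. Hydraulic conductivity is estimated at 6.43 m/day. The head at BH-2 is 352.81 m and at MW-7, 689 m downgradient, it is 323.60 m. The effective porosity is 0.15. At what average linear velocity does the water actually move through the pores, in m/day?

1.82

Hydraulic gradient i = (352.81 − 323.60) / 689 = 29.21 / 689 = 0.04239.
Darcy flux q = K · i = 6.430 × 0.04239 = 0.2726 m/day.
Seepage velocity v = q / n_e = 0.2726 / 0.15 = 1.817 m/day.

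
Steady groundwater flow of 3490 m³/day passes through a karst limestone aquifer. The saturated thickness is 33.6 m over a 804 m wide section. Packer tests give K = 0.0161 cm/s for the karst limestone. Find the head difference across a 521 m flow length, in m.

4.84

Convert K: 0.0161 cm/s × 864 = 13.91 m/day.
Cross-sectional area A = 804 × 33.6 = 27014 m².
From Q = K·A·i, i = Q / (K·A) = 3490 / (13.91 × 27014) = 0.009287.
Head loss Δh = i · L = 0.009287 × 521 = 4.839 m.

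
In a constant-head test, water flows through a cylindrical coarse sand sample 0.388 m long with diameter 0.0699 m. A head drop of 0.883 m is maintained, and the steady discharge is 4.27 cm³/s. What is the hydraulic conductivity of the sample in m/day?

42.2

Cross-sectional area A = π·(d/2)² = π × (0.0699/2)² = 0.003837 m².
Convert discharge: 4.27 cm³/s = 4.270e-06 m³/s.
Darcy's law rearranged: K = Q·L / (A·Δh) = 4.270e-06 × 0.388 / (0.003837 × 0.883) = 0.0004889 m/s = 42.24 m/day.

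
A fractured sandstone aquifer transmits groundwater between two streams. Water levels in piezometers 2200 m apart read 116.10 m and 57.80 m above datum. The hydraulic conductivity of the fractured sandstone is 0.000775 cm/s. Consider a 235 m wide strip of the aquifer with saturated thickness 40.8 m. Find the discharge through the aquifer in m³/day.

170

Convert K: 0.000775 cm/s × 864 = 0.6696 m/day.
Cross-sectional area A = 235 × 40.8 = 9588 m².
Hydraulic gradient i = (116.10 − 57.80) / 2200 = 58.3 / 2200 = 0.02650.
Darcy's law: Q = K · A · i = 0.6696 × 9588 × 0.02650 = 170.1 m³/day.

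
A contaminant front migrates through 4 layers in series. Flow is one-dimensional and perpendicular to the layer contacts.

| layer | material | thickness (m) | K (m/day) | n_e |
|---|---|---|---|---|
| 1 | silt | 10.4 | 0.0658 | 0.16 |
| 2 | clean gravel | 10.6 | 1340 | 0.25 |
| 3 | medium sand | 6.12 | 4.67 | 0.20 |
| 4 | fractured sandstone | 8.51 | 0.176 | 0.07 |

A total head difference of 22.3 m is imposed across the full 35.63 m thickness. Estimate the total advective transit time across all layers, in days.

With flow normal to the layers, continuity requires the same specific discharge q through every layer.
Σ(b_i/K_i) = 10.4/0.0658 + 10.6/1340 + 6.12/4.67 + 8.51/0.176 = 207.7 d.
q = Δh / Σ(b_i/K_i) = 22.3 / 207.7 = 0.1074 m/day.
In each layer the seepage velocity is v_i = q/n_i, so the layer transit time is t_i = b_i·n_i / q:
  layer 1 (silt): t_1 = 10.4 × 0.16 / 0.1074 = 15.50 d
  layer 2 (clean gravel): t_2 = 10.6 × 0.25 / 0.1074 = 24.68 d
  layer 3 (medium sand): t_3 = 6.12 × 0.20 / 0.1074 = 11.40 d
  layer 4 (fractured sandstone): t_4 = 8.51 × 0.07 / 0.1074 = 5.549 d
Total t = Σ t_i = 57.14 days.

57.1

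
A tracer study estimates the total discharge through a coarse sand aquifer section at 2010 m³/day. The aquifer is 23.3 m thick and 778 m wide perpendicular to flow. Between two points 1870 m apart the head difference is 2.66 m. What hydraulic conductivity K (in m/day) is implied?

78.0

Cross-sectional area A = 778 × 23.3 = 18127 m².
Hydraulic gradient i = Δh / L = 2.66 / 1870 = 0.001422.
From Q = K·A·i, K = Q / (A·i) = 2010 / (18127 × 0.001422) = 77.95 m/day.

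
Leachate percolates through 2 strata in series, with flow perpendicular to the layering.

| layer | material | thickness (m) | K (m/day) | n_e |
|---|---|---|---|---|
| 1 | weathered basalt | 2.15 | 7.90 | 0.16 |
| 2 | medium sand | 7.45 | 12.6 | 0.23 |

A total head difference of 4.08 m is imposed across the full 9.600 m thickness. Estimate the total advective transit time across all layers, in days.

With flow normal to the layers, continuity requires the same specific discharge q through every layer.
Σ(b_i/K_i) = 2.15/7.90 + 7.45/12.6 = 0.8634 d.
q = Δh / Σ(b_i/K_i) = 4.08 / 0.8634 = 4.725 m/day.
In each layer the seepage velocity is v_i = q/n_i, so the layer transit time is t_i = b_i·n_i / q:
  layer 1 (weathered basalt): t_1 = 2.15 × 0.16 / 4.725 = 0.07280 d
  layer 2 (medium sand): t_2 = 7.45 × 0.23 / 4.725 = 0.3626 d
Total t = Σ t_i = 0.4354 days.

0.435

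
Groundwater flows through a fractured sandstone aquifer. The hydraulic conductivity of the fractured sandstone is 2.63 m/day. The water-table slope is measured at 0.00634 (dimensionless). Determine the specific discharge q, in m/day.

Hydraulic gradient i = 0.00634.
Specific discharge q = K · i = 2.630 × 0.006340 = 0.01667 m/day.

0.0167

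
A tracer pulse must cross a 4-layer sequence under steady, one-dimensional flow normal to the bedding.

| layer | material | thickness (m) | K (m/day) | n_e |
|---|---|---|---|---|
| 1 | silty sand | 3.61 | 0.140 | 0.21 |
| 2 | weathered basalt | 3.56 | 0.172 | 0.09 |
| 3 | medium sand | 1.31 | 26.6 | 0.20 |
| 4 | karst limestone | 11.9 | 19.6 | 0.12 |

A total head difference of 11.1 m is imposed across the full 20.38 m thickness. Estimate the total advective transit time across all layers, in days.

11.8

With flow normal to the layers, continuity requires the same specific discharge q through every layer.
Σ(b_i/K_i) = 3.61/0.140 + 3.56/0.172 + 1.31/26.6 + 11.9/19.6 = 47.14 d.
q = Δh / Σ(b_i/K_i) = 11.1 / 47.14 = 0.2355 m/day.
In each layer the seepage velocity is v_i = q/n_i, so the layer transit time is t_i = b_i·n_i / q:
  layer 1 (silty sand): t_1 = 3.61 × 0.21 / 0.2355 = 3.220 d
  layer 2 (weathered basalt): t_2 = 3.56 × 0.09 / 0.2355 = 1.361 d
  layer 3 (medium sand): t_3 = 1.31 × 0.20 / 0.2355 = 1.113 d
  layer 4 (karst limestone): t_4 = 11.9 × 0.12 / 0.2355 = 6.064 d
Total t = Σ t_i = 11.76 days.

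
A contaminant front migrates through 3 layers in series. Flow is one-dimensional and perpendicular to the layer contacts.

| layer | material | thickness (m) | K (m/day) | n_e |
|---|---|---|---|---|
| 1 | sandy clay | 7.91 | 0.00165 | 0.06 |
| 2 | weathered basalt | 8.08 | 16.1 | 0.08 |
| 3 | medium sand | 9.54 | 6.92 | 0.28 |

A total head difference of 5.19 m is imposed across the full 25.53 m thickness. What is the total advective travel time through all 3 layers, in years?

With flow normal to the layers, continuity requires the same specific discharge q through every layer.
Σ(b_i/K_i) = 7.91/0.00165 + 8.08/16.1 + 9.54/6.92 = 4796 d.
q = Δh / Σ(b_i/K_i) = 5.19 / 4796 = 0.001082 m/day.
In each layer the seepage velocity is v_i = q/n_i, so the layer transit time is t_i = b_i·n_i / q:
  layer 1 (sandy clay): t_1 = 7.91 × 0.06 / 0.001082 = 438.6 d
  layer 2 (weathered basalt): t_2 = 8.08 × 0.08 / 0.001082 = 597.3 d
  layer 3 (medium sand): t_3 = 9.54 × 0.28 / 0.001082 = 2468 d
Total t = Σ t_i = 3504 days = 9.594 years.

9.59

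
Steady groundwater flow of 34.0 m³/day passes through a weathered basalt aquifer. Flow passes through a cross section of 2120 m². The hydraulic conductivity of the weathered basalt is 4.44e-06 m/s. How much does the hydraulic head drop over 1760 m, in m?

73.6

Convert K: 4.44e-06 m/s × 86400 = 0.3836 m/day.
From Q = K·A·i, i = Q / (K·A) = 34.0 / (0.3836 × 2120) = 0.04181.
Head loss Δh = i · L = 0.04181 × 1760 = 73.58 m.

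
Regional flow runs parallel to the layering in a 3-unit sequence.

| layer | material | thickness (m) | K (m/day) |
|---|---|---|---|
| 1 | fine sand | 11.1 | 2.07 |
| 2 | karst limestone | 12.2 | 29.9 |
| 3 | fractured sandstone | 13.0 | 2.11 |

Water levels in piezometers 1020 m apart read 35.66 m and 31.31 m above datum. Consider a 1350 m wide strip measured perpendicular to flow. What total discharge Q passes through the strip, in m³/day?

2390

Flow is parallel to layering, so each bed carries its own Darcy discharge and the transmissivities add.
Σ(K_i·b_i) = 2.07×11.1 + 29.9×12.2 + 2.11×13.0 = 415.2 m²/day.
Hydraulic gradient i = (35.66 − 31.31) / 1020 = 4.35 / 1020 = 0.004265.
Q = Σ(K_i·b_i) · W · i = 415.2 × 1350 × 0.004265 = 2390 m³/day.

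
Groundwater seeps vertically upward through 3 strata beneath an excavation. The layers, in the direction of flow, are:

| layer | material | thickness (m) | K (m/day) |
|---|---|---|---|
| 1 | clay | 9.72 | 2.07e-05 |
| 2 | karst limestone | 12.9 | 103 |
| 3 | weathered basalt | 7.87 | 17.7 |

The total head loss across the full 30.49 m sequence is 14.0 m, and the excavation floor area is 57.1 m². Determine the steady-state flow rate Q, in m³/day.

Flow is perpendicular to layering, so the layers act in series and the equivalent K is the thickness-weighted harmonic mean.
Total thickness L = 9.72 + 12.9 + 7.87 = 30.49 m.
Σ(b_i/K_i) = 9.72/2.07e-05 + 12.9/103 + 7.87/17.7 = 4.696e+05 d.
K_eq = L / Σ(b_i/K_i) = 30.49 / 4.696e+05 = 6.493e-05 m/day.
Q = K_eq · A · (Δh/L) = 6.493e-05 × 57.1 × (14.0/30.49) = 0.001702 m³/day.

0.00170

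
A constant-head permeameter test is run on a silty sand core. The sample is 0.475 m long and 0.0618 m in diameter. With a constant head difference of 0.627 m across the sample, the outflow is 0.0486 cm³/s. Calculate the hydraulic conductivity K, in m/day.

Cross-sectional area A = π·(d/2)² = π × (0.0618/2)² = 0.003000 m².
Convert discharge: 0.0486 cm³/s = 4.860e-08 m³/s.
Darcy's law rearranged: K = Q·L / (A·Δh) = 4.860e-08 × 0.475 / (0.003000 × 0.627) = 1.227e-05 m/s = 1.060 m/day.

1.06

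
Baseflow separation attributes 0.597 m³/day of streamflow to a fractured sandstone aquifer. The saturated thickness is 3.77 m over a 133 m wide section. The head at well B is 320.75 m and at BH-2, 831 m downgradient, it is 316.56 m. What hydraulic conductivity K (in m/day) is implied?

Cross-sectional area A = 133 × 3.77 = 501.4 m².
Hydraulic gradient i = (320.75 − 316.56) / 831 = 4.19 / 831 = 0.005042.
From Q = K·A·i, K = Q / (A·i) = 0.597 / (501.4 × 0.005042) = 0.2361 m/day.

0.236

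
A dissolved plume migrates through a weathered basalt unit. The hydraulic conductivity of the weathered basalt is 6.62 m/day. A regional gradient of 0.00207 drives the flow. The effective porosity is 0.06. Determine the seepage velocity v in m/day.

Hydraulic gradient i = 0.00207.
Darcy flux q = K · i = 6.620 × 0.002070 = 0.01370 m/day.
Seepage velocity v = q / n_e = 0.01370 / 0.06 = 0.2284 m/day.

0.228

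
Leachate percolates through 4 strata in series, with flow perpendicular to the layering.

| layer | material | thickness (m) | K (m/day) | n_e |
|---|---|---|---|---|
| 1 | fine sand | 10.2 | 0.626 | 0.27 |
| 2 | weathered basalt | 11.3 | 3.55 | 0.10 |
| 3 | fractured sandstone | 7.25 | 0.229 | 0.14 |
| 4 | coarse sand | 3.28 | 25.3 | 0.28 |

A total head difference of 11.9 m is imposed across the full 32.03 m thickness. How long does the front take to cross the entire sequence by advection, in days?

With flow normal to the layers, continuity requires the same specific discharge q through every layer.
Σ(b_i/K_i) = 10.2/0.626 + 11.3/3.55 + 7.25/0.229 + 3.28/25.3 = 51.27 d.
q = Δh / Σ(b_i/K_i) = 11.9 / 51.27 = 0.2321 m/day.
In each layer the seepage velocity is v_i = q/n_i, so the layer transit time is t_i = b_i·n_i / q:
  layer 1 (fine sand): t_1 = 10.2 × 0.27 / 0.2321 = 11.86 d
  layer 2 (weathered basalt): t_2 = 11.3 × 0.10 / 0.2321 = 4.868 d
  layer 3 (fractured sandstone): t_3 = 7.25 × 0.14 / 0.2321 = 4.373 d
  layer 4 (coarse sand): t_4 = 3.28 × 0.28 / 0.2321 = 3.957 d
Total t = Σ t_i = 25.06 days.

25.1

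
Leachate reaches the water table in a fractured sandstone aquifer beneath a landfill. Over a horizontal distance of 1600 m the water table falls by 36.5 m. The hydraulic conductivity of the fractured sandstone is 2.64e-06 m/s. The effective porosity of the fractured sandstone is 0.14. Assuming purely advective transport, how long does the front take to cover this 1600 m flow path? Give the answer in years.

Convert K: 2.64e-06 m/s × 86400 = 0.2281 m/day.
Hydraulic gradient i = Δh / L = 36.5 / 1600 = 0.02281.
Darcy flux q = K · i = 0.2281 × 0.02281 = 0.005203 m/day.
Seepage velocity v = q / n_e = 0.005203 / 0.14 = 0.03717 m/day.
Travel time t = L / v = 1600 / 0.03717 = 43048 days = 117.9 years.

118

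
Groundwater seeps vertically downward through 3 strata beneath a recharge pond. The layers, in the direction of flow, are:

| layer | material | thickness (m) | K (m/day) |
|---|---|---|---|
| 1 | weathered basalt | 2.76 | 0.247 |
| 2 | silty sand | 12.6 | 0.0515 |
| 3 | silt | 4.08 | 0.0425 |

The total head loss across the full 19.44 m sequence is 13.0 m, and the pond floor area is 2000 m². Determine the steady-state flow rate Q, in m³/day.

73.9

Flow is perpendicular to layering, so the layers act in series and the equivalent K is the thickness-weighted harmonic mean.
Total thickness L = 2.76 + 12.6 + 4.08 = 19.44 m.
Σ(b_i/K_i) = 2.76/0.247 + 12.6/0.0515 + 4.08/0.0425 = 351.8 d.
K_eq = L / Σ(b_i/K_i) = 19.44 / 351.8 = 0.05525 m/day.
Q = K_eq · A · (Δh/L) = 0.05525 × 2000 × (13.0/19.44) = 73.90 m³/day.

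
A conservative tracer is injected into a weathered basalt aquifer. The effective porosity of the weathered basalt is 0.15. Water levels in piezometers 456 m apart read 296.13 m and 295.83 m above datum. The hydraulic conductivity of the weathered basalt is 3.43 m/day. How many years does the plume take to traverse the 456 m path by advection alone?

Hydraulic gradient i = (296.13 − 295.83) / 456 = 0.3 / 456 = 0.0006579.
Darcy flux q = K · i = 3.430 × 0.0006579 = 0.002257 m/day.
Seepage velocity v = q / n_e = 0.002257 / 0.15 = 0.01504 m/day.
Travel time t = L / v = 456 / 0.01504 = 30311 days = 82.99 years.

83.0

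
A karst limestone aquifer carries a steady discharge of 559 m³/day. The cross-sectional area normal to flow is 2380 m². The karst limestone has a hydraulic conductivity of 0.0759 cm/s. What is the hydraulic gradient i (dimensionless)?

Convert K: 0.0759 cm/s × 864 = 65.58 m/day.
From Q = K·A·i, i = Q / (K·A) = 559 / (65.58 × 2380) = 0.003582.

0.00358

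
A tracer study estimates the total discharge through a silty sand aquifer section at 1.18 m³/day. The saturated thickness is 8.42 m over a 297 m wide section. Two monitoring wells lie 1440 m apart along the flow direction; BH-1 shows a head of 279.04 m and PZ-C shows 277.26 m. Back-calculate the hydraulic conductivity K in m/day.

0.382

Cross-sectional area A = 297 × 8.42 = 2501 m².
Hydraulic gradient i = (279.04 − 277.26) / 1440 = 1.78 / 1440 = 0.001236.
From Q = K·A·i, K = Q / (A·i) = 1.18 / (2501 × 0.001236) = 0.3817 m/day.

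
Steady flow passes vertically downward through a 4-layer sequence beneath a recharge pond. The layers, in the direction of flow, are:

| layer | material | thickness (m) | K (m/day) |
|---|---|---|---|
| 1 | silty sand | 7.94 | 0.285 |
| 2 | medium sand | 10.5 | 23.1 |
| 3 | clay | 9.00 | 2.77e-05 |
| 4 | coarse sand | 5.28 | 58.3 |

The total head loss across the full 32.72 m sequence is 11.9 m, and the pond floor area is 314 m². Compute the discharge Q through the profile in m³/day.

0.0115

Flow is perpendicular to layering, so the layers act in series and the equivalent K is the thickness-weighted harmonic mean.
Total thickness L = 7.94 + 10.5 + 9.00 + 5.28 = 32.72 m.
Σ(b_i/K_i) = 7.94/0.285 + 10.5/23.1 + 9.00/2.77e-05 + 5.28/58.3 = 3.249e+05 d.
K_eq = L / Σ(b_i/K_i) = 32.72 / 3.249e+05 = 0.0001007 m/day.
Q = K_eq · A · (Δh/L) = 0.0001007 × 314 × (11.9/32.72) = 0.01150 m³/day.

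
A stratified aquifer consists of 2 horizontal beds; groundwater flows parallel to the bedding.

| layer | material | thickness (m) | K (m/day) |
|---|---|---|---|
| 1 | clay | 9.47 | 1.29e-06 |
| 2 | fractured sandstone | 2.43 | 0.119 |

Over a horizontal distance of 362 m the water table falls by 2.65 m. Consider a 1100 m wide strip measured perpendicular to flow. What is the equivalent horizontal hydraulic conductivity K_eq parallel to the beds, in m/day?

0.0243

Flow is parallel to layering, so each bed carries its own Darcy discharge and the transmissivities add.
Σ(K_i·b_i) = 1.29e-06×9.47 + 0.119×2.43 = 0.2892 m²/day.
Total thickness b = 11.90 m, so K_eq = Σ(K_i·b_i)/b = 0.02430 m/day.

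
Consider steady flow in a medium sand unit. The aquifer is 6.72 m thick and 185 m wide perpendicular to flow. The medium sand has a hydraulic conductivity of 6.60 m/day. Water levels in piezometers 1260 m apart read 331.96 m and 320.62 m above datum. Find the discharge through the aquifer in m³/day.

Cross-sectional area A = 185 × 6.72 = 1243 m².
Hydraulic gradient i = (331.96 − 320.62) / 1260 = 11.34 / 1260 = 0.009000.
Darcy's law: Q = K · A · i = 6.600 × 1243 × 0.009000 = 73.85 m³/day.

73.8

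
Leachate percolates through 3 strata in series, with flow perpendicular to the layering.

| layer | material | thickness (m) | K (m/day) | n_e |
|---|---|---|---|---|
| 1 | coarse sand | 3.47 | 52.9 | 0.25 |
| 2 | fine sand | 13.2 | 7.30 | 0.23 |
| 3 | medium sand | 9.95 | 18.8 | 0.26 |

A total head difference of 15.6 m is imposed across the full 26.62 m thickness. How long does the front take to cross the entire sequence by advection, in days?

1.00

With flow normal to the layers, continuity requires the same specific discharge q through every layer.
Σ(b_i/K_i) = 3.47/52.9 + 13.2/7.30 + 9.95/18.8 = 2.403 d.
q = Δh / Σ(b_i/K_i) = 15.6 / 2.403 = 6.492 m/day.
In each layer the seepage velocity is v_i = q/n_i, so the layer transit time is t_i = b_i·n_i / q:
  layer 1 (coarse sand): t_1 = 3.47 × 0.25 / 6.492 = 0.1336 d
  layer 2 (fine sand): t_2 = 13.2 × 0.23 / 6.492 = 0.4677 d
  layer 3 (medium sand): t_3 = 9.95 × 0.26 / 6.492 = 0.3985 d
Total t = Σ t_i = 0.9998 days.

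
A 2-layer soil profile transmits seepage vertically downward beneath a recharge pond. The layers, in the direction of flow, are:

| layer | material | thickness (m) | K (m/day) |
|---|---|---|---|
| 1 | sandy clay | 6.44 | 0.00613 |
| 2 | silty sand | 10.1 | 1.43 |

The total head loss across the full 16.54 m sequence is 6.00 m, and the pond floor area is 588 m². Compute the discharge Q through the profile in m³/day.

3.34

Flow is perpendicular to layering, so the layers act in series and the equivalent K is the thickness-weighted harmonic mean.
Total thickness L = 6.44 + 10.1 = 16.54 m.
Σ(b_i/K_i) = 6.44/0.00613 + 10.1/1.43 = 1058 d.
K_eq = L / Σ(b_i/K_i) = 16.54 / 1058 = 0.01564 m/day.
Q = K_eq · A · (Δh/L) = 0.01564 × 588 × (6.00/16.54) = 3.336 m³/day.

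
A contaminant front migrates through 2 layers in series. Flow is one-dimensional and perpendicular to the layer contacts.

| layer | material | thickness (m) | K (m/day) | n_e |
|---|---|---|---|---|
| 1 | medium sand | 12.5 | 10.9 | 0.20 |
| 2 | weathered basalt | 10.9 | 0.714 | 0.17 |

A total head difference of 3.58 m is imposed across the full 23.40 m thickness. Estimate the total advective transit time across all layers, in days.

With flow normal to the layers, continuity requires the same specific discharge q through every layer.
Σ(b_i/K_i) = 12.5/10.9 + 10.9/0.714 = 16.41 d.
q = Δh / Σ(b_i/K_i) = 3.58 / 16.41 = 0.2181 m/day.
In each layer the seepage velocity is v_i = q/n_i, so the layer transit time is t_i = b_i·n_i / q:
  layer 1 (medium sand): t_1 = 12.5 × 0.20 / 0.2181 = 11.46 d
  layer 2 (weathered basalt): t_2 = 10.9 × 0.17 / 0.2181 = 8.495 d
Total t = Σ t_i = 19.96 days.

20.0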